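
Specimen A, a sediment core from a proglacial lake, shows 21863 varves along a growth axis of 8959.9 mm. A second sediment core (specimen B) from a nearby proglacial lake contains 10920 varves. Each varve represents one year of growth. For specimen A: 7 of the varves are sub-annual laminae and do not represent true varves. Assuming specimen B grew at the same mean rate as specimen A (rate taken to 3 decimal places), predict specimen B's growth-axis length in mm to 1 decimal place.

Specimen A: after corrections the count is 21863 − 7 = 21856 varves.
A: Extension rate ≈ 8959.9 / 21856 = 0.410 mm/yr.
Length of B = 0.410 × 10920 = 4477.2 mm.

4477.2 mm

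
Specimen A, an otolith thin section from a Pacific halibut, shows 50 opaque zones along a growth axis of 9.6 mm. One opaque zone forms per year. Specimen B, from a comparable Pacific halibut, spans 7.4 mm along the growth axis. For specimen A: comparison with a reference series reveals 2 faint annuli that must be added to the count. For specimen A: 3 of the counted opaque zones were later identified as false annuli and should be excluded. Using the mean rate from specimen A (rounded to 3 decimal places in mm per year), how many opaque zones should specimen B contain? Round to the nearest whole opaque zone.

38 opaque zones

Specimen A: correcting the raw count gives 50 − 3 + 2 = 49 true opaque zones.
A: Extension rate ≈ 9.6 / 49 = 0.196 mm/yr.
Specimen B: 7.4 mm / 0.196 mm per year = 37.76 years ≈ 38 opaque zones.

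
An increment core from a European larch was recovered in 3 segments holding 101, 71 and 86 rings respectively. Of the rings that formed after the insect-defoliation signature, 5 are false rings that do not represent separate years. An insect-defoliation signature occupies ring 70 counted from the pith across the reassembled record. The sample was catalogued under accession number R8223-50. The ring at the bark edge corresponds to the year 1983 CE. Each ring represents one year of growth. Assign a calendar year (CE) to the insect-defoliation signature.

1800 CE

Total rings = 101 + 71 + 86 = 258.
258 − 70 = 188 rings lie beyond the insect-defoliation signature toward the bark edge.
Removing the 5 false rings leaves 188 − 5 = 183 true rings beyond the insect-defoliation signature.
Counting back 183 years from 1983 CE places the insect-defoliation signature in 1983 − 183 = 1800 CE.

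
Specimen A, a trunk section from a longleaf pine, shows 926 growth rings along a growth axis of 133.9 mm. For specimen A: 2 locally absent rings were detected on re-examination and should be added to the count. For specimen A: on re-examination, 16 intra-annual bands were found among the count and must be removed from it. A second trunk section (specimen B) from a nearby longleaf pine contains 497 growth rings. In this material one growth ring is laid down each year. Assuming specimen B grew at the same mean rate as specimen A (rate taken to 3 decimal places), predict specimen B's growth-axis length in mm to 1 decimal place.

73.1 mm

Specimen A: adjusted count: 926 − 16 + 2 = 912 growth rings.
A: Mean rate = 133.9 mm / 912 years ≈ 0.147 mm per year.
Length of B = 0.147 × 497 = 73.1 mm.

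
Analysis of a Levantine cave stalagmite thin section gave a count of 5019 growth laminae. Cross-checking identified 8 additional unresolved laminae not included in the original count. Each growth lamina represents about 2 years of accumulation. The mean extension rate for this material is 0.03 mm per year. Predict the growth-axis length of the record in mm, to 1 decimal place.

301.6 mm

After corrections the count is 5019 + 8 = 5027 growth laminae.
Multiplying by 2 years per growth lamina: 5027 × 2 = 10054 years.
Predicted length = 0.03 mm/year × 10054 years = 301.6 mm.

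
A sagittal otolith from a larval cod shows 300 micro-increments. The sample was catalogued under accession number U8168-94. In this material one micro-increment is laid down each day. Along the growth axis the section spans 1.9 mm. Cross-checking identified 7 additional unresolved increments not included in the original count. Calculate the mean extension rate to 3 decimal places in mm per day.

True micro-increment count = 300 + 7 = 307.
Extension rate ≈ 1.9 / 307 = 0.006 mm per day.

0.006 mm per day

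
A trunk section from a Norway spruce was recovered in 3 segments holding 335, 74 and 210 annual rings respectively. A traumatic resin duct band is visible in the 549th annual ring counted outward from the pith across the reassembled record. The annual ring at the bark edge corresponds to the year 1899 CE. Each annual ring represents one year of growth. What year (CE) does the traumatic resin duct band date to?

1829 CE

Total annual rings = 335 + 74 + 210 = 619.
Between annual ring 549 and the bark edge there are 619 − 549 = 70 annual rings.
The annual ring at the bark edge is 1899 CE, so the traumatic resin duct band dates to 1899 − 70 = 1829 CE.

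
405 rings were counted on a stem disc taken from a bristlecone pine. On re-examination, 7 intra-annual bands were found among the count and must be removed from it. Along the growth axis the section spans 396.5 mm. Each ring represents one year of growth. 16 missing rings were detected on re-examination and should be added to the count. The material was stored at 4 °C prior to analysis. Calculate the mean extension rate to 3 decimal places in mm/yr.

Adjusted count: 405 − 7 + 16 = 414 rings.
Extension rate ≈ 396.5 / 414 = 0.958 mm/yr.

0.958 mm/yr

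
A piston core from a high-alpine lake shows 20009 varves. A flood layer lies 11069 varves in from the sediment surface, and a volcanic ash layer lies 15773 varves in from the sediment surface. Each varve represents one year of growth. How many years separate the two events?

4704 yr

Separation: 15773 − 11069 = 4704 varves.
One varve per year makes the interval 4704 years.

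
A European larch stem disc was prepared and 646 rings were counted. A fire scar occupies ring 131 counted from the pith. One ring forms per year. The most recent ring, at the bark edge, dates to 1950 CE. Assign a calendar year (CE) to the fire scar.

1435 CE

The fire scar sits at ring 131 from the pith, so 646 − 131 = 515 rings formed after it.
Counting back 515 years from 1950 CE places the fire scar in 1950 − 515 = 1435 CE.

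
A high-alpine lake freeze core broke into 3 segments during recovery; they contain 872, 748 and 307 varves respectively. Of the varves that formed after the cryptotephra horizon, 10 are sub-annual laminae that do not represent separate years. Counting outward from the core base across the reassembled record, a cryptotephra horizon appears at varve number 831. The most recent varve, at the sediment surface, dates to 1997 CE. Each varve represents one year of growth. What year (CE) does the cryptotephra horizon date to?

Total varves = 872 + 748 + 307 = 1927.
The cryptotephra horizon sits at varve 831 from the core base, so 1927 − 831 = 1096 varves formed after it.
Removing the 10 false varves leaves 1096 − 10 = 1086 true varves beyond the cryptotephra horizon.
The varve at the sediment surface is 1997 CE, so the cryptotephra horizon dates to 1997 − 1086 = 911 CE.

911 CE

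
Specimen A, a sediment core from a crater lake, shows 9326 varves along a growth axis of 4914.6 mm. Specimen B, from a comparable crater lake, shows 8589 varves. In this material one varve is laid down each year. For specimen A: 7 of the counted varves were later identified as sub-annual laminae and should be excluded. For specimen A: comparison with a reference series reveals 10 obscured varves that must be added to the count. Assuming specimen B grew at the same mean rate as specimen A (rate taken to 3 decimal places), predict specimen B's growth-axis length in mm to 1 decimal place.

4526.4 mm

Specimen A: adjusted count: 9326 − 7 + 10 = 9329 varves.
A: Extension rate ≈ 4914.6 / 9329 = 0.527 mm per year.
For B, 0.527 mm/year × 8589 years = 4526.4 mm.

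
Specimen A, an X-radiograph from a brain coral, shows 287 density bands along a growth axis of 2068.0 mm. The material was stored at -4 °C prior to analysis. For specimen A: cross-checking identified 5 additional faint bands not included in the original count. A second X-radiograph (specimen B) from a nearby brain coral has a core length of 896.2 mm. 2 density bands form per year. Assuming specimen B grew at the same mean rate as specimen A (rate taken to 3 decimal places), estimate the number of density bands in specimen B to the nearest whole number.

127 density bands

Specimen A: adjusted count: 287 + 5 = 292 density bands.
Specimen A: with 2 density bands per year, 292 / 2 = 146 years.
A: 2068.0 mm over 146 years gives 2068.0 / 146 ≈ 14.164 mm per year.
For B, 896.2 / 14.164 = 63.27 years; at 2 density bands per year that is 63.27 × 2 ≈ 127 density bands.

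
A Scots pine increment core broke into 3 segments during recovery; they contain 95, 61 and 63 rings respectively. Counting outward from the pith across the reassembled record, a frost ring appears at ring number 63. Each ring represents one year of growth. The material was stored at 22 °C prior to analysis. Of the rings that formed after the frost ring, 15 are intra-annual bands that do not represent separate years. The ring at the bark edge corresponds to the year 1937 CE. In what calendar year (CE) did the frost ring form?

1796 CE

Total rings = 95 + 61 + 63 = 219.
Between ring 63 and the bark edge there are 219 − 63 = 156 rings.
Excluding 15 false rings: 156 − 15 = 141.
1937 − 141 = 1796 CE.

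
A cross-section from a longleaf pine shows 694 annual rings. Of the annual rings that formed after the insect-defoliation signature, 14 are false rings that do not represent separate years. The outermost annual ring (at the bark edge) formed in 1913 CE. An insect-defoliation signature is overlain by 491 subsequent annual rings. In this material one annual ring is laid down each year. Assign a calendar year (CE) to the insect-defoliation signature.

1436 CE

491 annual rings post-date the insect-defoliation signature.
491 − 14 false = 477 true annual rings after the insect-defoliation signature.
Counting back 477 years from 1913 CE places the insect-defoliation signature in 1913 − 477 = 1436 CE.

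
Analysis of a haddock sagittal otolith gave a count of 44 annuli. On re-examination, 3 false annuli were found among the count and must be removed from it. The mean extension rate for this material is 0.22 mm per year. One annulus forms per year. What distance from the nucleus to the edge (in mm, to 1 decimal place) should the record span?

9.0 mm

Correcting the raw count gives 44 − 3 = 41 true annuli.
Predicted length = 0.22 mm/year × 41 years = 9.0 mm.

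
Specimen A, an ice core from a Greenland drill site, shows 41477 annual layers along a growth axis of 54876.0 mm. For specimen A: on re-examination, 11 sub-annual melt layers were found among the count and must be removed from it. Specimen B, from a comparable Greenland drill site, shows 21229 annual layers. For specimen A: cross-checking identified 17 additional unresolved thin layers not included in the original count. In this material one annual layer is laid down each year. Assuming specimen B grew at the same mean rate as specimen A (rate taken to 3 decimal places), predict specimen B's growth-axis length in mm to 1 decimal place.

Specimen A: correcting the raw count gives 41477 − 11 + 17 = 41483 true annual layers.
A: Extension rate ≈ 54876.0 / 41483 = 1.323 mm/year.
Length of B = 1.323 × 21229 = 28086.0 mm.

28086.0 mm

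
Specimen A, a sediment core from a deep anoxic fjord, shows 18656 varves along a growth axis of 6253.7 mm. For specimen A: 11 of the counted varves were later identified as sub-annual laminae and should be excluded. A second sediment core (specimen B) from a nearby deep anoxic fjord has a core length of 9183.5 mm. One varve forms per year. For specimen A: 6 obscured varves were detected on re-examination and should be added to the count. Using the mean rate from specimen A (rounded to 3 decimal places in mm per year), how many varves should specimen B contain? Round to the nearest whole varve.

Specimen A: correcting the raw count gives 18656 − 11 + 6 = 18651 true varves.
A: Mean rate = 6253.7 mm / 18651 years ≈ 0.335 mm per year.
B spans 9183.5 / 0.335 = 27413.43 years ≈ 27413 varves.

27413 varves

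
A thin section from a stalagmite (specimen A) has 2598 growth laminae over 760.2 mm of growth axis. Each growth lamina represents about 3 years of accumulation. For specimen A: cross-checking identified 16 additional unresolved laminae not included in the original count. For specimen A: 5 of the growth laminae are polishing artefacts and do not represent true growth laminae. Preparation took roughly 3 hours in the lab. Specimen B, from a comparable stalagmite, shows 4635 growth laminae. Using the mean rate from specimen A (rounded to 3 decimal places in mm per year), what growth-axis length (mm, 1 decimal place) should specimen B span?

Specimen A: correcting the raw count gives 2598 − 5 + 16 = 2609 true growth laminae.
Specimen A: multiplying by 3 years per growth lamina: 2609 × 3 = 7827 years.
A: Extension rate ≈ 760.2 / 7827 = 0.097 mm/yr.
Specimen B: multiplying by 3 years per growth lamina: 4635 × 3 = 13905 years. Length of B = 0.097 × 13905 = 1348.8 mm.

1348.8 mm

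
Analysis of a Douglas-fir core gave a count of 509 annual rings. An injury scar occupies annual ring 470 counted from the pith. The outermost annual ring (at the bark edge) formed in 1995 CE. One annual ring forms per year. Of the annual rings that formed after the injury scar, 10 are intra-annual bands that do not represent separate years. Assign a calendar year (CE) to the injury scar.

The injury scar sits at annual ring 470 from the pith, so 509 − 470 = 39 annual rings formed after it.
Excluding 10 false annual rings: 39 − 10 = 29.
The annual ring at the bark edge is 1995 CE, so the injury scar dates to 1995 − 29 = 1966 CE.

1966 CE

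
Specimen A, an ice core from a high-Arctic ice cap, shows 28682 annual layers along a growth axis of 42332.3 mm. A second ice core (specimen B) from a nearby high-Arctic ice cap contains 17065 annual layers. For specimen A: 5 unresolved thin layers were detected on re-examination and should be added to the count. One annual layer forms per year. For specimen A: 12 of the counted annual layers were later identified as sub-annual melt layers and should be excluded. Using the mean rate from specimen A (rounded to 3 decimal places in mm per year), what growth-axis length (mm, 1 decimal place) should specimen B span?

25187.9 mm

Specimen A: correcting the raw count gives 28682 − 12 + 5 = 28675 true annual layers.
A: Extension rate ≈ 42332.3 / 28675 = 1.476 mm/year.
Length of B = 1.476 × 17065 = 25187.9 mm.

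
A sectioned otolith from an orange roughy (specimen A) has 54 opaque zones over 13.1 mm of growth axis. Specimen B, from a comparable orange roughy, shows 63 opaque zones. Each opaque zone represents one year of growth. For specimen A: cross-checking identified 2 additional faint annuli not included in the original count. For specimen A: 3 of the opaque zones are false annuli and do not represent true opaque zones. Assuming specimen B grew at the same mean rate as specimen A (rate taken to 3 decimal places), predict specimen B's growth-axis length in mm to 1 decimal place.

Specimen A: adjusted count: 54 − 3 + 2 = 53 opaque zones.
A: 13.1 mm over 53 years gives 13.1 / 53 ≈ 0.247 mm per year.
Length of B = 0.247 × 63 = 15.6 mm.

15.6 mm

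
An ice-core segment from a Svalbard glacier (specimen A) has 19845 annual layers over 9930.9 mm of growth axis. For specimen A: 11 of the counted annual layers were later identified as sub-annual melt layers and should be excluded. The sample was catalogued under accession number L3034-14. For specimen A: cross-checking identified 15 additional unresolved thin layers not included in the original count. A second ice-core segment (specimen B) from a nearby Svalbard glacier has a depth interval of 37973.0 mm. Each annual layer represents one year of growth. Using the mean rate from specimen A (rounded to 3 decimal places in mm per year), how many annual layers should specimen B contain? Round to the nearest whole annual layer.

Specimen A: true annual layer count = 19845 − 11 + 15 = 19849.
A: Extension rate ≈ 9930.9 / 19849 = 0.500 mm/yr.
For B, 37973.0 / 0.500 = 75946.00 years ≈ 75946 annual layers.

75946 annual layers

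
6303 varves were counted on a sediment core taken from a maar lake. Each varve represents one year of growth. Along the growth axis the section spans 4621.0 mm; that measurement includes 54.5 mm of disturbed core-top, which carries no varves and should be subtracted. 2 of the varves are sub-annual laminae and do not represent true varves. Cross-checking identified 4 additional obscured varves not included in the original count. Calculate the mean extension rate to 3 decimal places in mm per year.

0.724 mm per year

Adjusted count: 6303 − 2 + 4 = 6305 varves.
The growth record spans 4621.0 − 54.5 = 4566.5 mm.
Mean rate = 4566.5 mm / 6305 years ≈ 0.724 mm per year.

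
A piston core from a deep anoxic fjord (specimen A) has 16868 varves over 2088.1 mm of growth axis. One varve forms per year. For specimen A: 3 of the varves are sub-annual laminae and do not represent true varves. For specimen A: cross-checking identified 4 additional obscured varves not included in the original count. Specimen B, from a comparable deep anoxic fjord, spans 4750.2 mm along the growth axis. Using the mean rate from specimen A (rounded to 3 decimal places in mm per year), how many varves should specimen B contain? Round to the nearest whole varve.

Specimen A: after corrections the count is 16868 − 3 + 4 = 16869 varves.
A: Extension rate ≈ 2088.1 / 16869 = 0.124 mm per year.
For B, 4750.2 / 0.124 = 38308.06 years ≈ 38308 varves.

38308 varves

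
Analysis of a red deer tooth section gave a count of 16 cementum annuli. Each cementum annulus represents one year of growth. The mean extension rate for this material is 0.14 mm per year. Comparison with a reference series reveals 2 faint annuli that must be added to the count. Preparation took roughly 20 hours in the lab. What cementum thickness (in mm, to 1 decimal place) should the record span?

Adjusted count: 16 + 2 = 18 cementum annuli.
Predicted length = 0.14 mm/year × 18 years = 2.5 mm.

2.5 mm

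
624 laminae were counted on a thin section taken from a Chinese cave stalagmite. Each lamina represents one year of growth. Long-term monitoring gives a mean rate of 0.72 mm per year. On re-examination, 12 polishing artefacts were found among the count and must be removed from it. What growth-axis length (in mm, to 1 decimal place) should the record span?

Correcting the raw count gives 624 − 12 = 612 true laminae.
Length ≈ 0.72 × 612 = 440.6 mm.

440.6 mm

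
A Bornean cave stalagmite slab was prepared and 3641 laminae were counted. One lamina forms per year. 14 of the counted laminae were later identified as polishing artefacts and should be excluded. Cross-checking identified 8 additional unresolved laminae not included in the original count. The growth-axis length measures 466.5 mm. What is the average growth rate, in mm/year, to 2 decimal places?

True lamina count = 3641 − 14 + 8 = 3635.
466.5 mm over 3635 years gives 466.5 / 3635 ≈ 0.13 mm/year.

0.13 mm/year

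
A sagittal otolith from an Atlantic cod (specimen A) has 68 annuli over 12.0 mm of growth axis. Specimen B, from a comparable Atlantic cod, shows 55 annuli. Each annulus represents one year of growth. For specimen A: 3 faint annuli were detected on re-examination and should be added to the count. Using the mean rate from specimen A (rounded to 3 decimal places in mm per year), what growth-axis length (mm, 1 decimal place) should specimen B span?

9.3 mm

Specimen A: true annulus count = 68 + 3 = 71.
A: Extension rate ≈ 12.0 / 71 = 0.169 mm/year.
For B, 0.169 mm/year × 55 years = 9.3 mm.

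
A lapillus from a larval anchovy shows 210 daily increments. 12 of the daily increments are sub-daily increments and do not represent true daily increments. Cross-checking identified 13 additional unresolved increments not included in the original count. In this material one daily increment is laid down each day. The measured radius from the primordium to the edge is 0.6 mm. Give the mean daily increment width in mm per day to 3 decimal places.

0.003 mm per day

Adjusted count: 210 − 12 + 13 = 211 daily increments.
Mean rate = 0.6 mm / 211 days ≈ 0.003 mm per day.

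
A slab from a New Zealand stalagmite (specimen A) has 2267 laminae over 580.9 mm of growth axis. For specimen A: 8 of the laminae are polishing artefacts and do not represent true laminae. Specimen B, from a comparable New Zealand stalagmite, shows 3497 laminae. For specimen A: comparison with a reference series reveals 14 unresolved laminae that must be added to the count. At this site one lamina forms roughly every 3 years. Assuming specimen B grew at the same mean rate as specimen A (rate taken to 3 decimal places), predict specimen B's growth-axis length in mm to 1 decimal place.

Specimen A: after corrections the count is 2267 − 8 + 14 = 2273 laminae.
Specimen A: multiplying by 3 years per lamina: 2273 × 3 = 6819 years.
A: 580.9 mm over 6819 years gives 580.9 / 6819 ≈ 0.085 mm/yr.
Specimen B: 3497 laminae at 3 years each span 3497 × 3 = 10491 years. For B, 0.085 mm/year × 10491 years = 891.7 mm.

891.7 mm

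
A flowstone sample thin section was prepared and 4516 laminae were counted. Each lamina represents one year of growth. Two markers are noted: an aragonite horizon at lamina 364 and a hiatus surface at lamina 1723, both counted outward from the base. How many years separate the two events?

1359 yr

1723 − 364 = 1359 laminae lie between the two events.
One lamina per year makes the interval 1359 years.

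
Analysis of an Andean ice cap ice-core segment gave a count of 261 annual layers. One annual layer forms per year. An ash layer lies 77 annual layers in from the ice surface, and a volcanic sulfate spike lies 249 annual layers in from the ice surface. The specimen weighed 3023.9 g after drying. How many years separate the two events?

The two markers are separated by 249 − 77 = 172 annual layers.
At one annual layer per year, 172 years elapsed between them.

172 years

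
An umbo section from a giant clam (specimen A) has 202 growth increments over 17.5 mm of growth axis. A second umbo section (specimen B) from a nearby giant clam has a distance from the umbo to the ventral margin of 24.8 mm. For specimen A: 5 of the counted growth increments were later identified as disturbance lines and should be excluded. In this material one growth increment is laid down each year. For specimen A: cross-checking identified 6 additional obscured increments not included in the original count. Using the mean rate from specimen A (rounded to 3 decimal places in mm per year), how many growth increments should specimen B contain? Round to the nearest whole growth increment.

Specimen A: correcting the raw count gives 202 − 5 + 6 = 203 true growth increments.
A: 17.5 mm over 203 years gives 17.5 / 203 ≈ 0.086 mm/year.
B spans 24.8 / 0.086 = 288.37 years ≈ 288 growth increments.

288 growth increments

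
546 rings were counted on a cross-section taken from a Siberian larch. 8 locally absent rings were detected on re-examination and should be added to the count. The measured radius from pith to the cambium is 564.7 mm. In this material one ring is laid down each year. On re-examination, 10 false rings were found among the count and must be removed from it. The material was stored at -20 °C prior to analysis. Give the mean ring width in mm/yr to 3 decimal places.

1.038 mm/yr

After corrections the count is 546 − 10 + 8 = 544 rings.
Mean rate = 564.7 mm / 544 years ≈ 1.038 mm/yr.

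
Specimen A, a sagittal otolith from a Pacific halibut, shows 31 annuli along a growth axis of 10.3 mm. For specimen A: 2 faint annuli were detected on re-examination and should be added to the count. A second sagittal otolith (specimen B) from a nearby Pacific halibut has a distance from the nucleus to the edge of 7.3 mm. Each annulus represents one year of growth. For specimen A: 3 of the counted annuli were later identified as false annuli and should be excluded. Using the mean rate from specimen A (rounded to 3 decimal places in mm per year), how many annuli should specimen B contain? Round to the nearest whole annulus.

Specimen A: correcting the raw count gives 31 − 3 + 2 = 30 true annuli.
A: 10.3 mm over 30 years gives 10.3 / 30 ≈ 0.343 mm per year.
B spans 7.3 / 0.343 = 21.28 years ≈ 21 annuli.

21 annuli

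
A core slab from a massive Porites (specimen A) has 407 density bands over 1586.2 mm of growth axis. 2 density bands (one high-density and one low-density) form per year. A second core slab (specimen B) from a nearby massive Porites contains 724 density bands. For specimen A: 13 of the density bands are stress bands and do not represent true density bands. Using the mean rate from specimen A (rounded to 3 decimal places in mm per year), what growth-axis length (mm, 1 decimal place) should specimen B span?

Specimen A: after corrections the count is 407 − 13 = 394 density bands.
Specimen A: with 2 density bands per year, 394 / 2 = 197 years.
A: Extension rate ≈ 1586.2 / 197 = 8.052 mm per year.
Specimen B: 724 density bands at 2 per year is 724 / 2 = 362 years. For B, 8.052 mm/year × 362 years = 2914.8 mm.

2914.8 mm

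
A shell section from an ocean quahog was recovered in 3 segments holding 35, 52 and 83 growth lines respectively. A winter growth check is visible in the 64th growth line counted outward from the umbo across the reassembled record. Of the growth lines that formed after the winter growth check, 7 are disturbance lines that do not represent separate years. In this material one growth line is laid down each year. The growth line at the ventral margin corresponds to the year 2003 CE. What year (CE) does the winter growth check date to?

1904 CE

Total growth lines = 35 + 52 + 83 = 170.
The winter growth check sits at growth line 64 from the umbo, so 170 − 64 = 106 growth lines formed after it.
Excluding 7 false growth lines: 106 − 7 = 99.
2003 − 99 = 1904 CE.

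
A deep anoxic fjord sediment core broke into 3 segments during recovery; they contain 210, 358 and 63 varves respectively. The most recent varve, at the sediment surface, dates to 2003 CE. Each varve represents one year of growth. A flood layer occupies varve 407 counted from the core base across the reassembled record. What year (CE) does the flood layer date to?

1779 CE

Total varves = 210 + 358 + 63 = 631.
The flood layer sits at varve 407 from the core base, so 631 − 407 = 224 varves formed after it.
2003 − 224 = 1779 CE.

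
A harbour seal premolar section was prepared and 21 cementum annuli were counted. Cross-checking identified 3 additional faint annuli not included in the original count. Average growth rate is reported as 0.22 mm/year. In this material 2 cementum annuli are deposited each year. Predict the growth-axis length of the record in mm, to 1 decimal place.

2.6 mm

Correcting the raw count gives 21 + 3 = 24 true cementum annuli.
24 cementum annuli at 2 per year is 24 / 2 = 12 years.
12 years at 0.22 mm/year gives 0.22 × 12 = 2.6 mm.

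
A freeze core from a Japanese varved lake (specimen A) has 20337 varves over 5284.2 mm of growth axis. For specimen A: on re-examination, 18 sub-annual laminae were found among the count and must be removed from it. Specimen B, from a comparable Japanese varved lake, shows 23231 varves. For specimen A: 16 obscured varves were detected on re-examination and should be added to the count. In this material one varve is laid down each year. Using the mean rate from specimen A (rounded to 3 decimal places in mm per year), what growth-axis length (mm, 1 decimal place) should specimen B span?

6040.1 mm

Specimen A: correcting the raw count gives 20337 − 18 + 16 = 20335 true varves.
A: Extension rate ≈ 5284.2 / 20335 = 0.260 mm/year.
B's length ≈ 0.260 × 23231 = 6040.1 mm.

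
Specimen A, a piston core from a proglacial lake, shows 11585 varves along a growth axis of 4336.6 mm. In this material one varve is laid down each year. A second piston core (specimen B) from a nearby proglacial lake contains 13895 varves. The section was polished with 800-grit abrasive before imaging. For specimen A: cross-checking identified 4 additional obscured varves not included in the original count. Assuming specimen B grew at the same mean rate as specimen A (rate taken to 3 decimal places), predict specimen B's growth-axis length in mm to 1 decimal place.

5196.7 mm

Specimen A: after corrections the count is 11585 + 4 = 11589 varves.
A: 4336.6 mm over 11589 years gives 4336.6 / 11589 ≈ 0.374 mm per year.
Length of B = 0.374 × 13895 = 5196.7 mm.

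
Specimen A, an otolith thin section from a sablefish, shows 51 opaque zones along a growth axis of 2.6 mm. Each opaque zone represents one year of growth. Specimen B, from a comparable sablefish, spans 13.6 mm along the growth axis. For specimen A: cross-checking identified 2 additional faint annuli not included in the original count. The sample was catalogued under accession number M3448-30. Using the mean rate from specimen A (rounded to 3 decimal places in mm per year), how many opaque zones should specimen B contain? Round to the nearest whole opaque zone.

278 opaque zones

Specimen A: after corrections the count is 51 + 2 = 53 opaque zones.
A: 2.6 mm over 53 years gives 2.6 / 53 ≈ 0.049 mm/yr.
For B, 13.6 / 0.049 = 277.55 years ≈ 278 opaque zones.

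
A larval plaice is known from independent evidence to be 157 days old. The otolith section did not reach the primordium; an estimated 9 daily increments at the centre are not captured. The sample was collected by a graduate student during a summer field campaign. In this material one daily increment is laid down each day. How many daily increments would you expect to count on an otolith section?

At one daily increment per day, 157 days correspond to 157 daily increments.
Less the 9 uncaptured daily increments: 157 − 9 = 148.

148 daily increments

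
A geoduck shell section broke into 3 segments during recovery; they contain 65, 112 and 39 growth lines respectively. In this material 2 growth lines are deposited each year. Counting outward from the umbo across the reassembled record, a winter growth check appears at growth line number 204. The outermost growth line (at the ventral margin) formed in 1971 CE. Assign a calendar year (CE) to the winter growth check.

Total growth lines = 65 + 112 + 39 = 216.
The winter growth check sits at growth line 204 from the umbo, so 216 − 204 = 12 growth lines formed after it.
Dividing by 2 growth lines per year: 12 / 2 = 6 years.
1971 − 6 = 1965 CE.

1965 CE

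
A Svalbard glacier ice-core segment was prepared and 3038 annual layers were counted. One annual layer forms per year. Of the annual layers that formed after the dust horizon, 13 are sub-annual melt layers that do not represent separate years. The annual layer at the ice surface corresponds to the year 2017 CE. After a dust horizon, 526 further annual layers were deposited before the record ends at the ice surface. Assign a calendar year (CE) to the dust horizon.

1504 CE

526 annual layers formed after the dust horizon.
Removing the 13 false annual layers leaves 526 − 13 = 513 true annual layers beyond the dust horizon.
The annual layer at the ice surface is 2017 CE, so the dust horizon dates to 2017 − 513 = 1504 CE.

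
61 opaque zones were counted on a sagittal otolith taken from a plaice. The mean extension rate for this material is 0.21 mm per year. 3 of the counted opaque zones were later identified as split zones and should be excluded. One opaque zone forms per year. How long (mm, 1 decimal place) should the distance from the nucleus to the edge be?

12.2 mm

After corrections the count is 61 − 3 = 58 opaque zones.
58 years at 0.21 mm/year gives 0.21 × 58 = 12.2 mm.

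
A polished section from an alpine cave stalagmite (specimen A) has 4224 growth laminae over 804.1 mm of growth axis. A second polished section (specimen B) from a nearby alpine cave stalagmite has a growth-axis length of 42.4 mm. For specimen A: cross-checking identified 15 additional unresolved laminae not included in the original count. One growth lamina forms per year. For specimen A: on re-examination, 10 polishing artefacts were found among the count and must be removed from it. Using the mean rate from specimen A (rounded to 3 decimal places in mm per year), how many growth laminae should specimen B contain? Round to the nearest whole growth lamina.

223 growth laminae

Specimen A: after corrections the count is 4224 − 10 + 15 = 4229 growth laminae.
A: Extension rate ≈ 804.1 / 4229 = 0.190 mm/yr.
B spans 42.4 / 0.190 = 223.16 years ≈ 223 growth laminae.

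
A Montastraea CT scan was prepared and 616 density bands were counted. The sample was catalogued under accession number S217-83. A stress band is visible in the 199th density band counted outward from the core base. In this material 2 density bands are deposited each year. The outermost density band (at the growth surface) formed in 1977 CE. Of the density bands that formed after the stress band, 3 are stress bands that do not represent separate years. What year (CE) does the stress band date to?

1770 CE

Between density band 199 and the growth surface there are 616 − 199 = 417 density bands.
Removing the 3 false density bands leaves 417 − 3 = 414 true density bands beyond the stress band.
With 2 density bands per year, 414 / 2 = 207 years.
The density band at the growth surface is 1977 CE, so the stress band dates to 1977 − 207 = 1770 CE.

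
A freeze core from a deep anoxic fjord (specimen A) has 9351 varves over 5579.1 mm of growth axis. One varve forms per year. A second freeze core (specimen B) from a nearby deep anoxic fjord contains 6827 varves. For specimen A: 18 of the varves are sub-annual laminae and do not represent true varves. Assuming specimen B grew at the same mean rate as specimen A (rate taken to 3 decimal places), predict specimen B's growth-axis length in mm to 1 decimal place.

4082.5 mm

Specimen A: true varve count = 9351 − 18 = 9333.
A: 5579.1 mm over 9333 years gives 5579.1 / 9333 ≈ 0.598 mm/yr.
Length of B = 0.598 × 6827 = 4082.5 mm.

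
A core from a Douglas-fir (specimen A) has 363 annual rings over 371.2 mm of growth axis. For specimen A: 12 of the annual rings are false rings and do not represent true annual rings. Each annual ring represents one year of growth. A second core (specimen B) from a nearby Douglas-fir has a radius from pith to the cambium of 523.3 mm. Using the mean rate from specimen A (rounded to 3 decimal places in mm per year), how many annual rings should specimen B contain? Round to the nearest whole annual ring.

495 annual rings

Specimen A: true annual ring count = 363 − 12 = 351.
A: 371.2 mm over 351 years gives 371.2 / 351 ≈ 1.058 mm/yr.
Specimen B: 523.3 mm / 1.058 mm per year = 494.61 years ≈ 495 annual rings.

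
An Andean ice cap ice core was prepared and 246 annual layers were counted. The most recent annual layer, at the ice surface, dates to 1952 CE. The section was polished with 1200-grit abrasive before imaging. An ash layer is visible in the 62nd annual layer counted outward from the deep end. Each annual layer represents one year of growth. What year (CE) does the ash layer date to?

Between annual layer 62 and the ice surface there are 246 − 62 = 184 annual layers.
Counting back 184 years from 1952 CE places the ash layer in 1952 − 184 = 1768 CE.

1768 CE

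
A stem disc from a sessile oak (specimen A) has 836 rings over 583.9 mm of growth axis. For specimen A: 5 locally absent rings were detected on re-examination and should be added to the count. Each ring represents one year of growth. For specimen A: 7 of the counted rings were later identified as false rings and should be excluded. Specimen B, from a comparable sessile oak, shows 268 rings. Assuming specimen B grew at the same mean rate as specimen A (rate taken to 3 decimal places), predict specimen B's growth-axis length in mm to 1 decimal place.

187.6 mm

Specimen A: true ring count = 836 − 7 + 5 = 834.
A: Extension rate ≈ 583.9 / 834 = 0.700 mm per year.
Length of B = 0.700 × 268 = 187.6 mm.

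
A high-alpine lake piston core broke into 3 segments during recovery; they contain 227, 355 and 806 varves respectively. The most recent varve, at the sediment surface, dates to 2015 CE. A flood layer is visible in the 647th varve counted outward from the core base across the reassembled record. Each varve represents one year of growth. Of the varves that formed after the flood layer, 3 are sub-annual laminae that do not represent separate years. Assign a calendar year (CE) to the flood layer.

1277 CE

Total varves = 227 + 355 + 806 = 1388.
Between varve 647 and the sediment surface there are 1388 − 647 = 741 varves.
741 − 3 false = 738 true varves after the flood layer.
2015 − 738 = 1277 CE.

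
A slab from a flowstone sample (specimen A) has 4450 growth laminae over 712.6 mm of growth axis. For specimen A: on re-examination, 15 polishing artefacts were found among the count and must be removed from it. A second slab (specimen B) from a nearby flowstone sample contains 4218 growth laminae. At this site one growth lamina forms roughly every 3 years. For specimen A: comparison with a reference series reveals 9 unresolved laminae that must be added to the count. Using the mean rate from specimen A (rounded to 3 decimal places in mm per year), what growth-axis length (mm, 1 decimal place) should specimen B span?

Specimen A: true growth lamina count = 4450 − 15 + 9 = 4444.
Specimen A: 4444 growth laminae at 3 years each span 4444 × 3 = 13332 years.
A: 712.6 mm over 13332 years gives 712.6 / 13332 ≈ 0.053 mm/yr.
Specimen B: multiplying by 3 years per growth lamina: 4218 × 3 = 12654 years. Length of B = 0.053 × 12654 = 670.7 mm.

670.7 mm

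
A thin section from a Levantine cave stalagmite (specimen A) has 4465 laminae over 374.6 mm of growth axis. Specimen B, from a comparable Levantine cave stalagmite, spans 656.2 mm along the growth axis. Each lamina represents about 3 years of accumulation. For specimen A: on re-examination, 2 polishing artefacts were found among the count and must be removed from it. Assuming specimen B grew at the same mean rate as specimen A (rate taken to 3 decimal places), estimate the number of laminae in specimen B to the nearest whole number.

7812 laminae

Specimen A: adjusted count: 4465 − 2 = 4463 laminae.
Specimen A: multiplying by 3 years per lamina: 4463 × 3 = 13389 years.
A: 374.6 mm over 13389 years gives 374.6 / 13389 ≈ 0.028 mm/year.
Specimen B: 656.2 mm / 0.028 mm per year = 23435.71 years; at 3 years per lamina that is 23435.71 / 3 ≈ 7812 laminae.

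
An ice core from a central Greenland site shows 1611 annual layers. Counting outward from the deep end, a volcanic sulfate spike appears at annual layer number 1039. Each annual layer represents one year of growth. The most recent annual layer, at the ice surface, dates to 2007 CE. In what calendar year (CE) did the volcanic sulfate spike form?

1611 − 1039 = 572 annual layers lie beyond the volcanic sulfate spike toward the ice surface.
The annual layer at the ice surface is 2007 CE, so the volcanic sulfate spike dates to 2007 − 572 = 1435 CE.

1435 CE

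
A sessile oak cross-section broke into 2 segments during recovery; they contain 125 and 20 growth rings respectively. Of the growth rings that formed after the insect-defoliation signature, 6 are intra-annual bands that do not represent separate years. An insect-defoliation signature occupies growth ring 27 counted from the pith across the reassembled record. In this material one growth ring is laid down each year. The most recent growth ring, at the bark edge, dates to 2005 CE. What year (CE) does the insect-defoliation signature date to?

1893 CE

Total growth rings = 125 + 20 = 145.
Between growth ring 27 and the bark edge there are 145 − 27 = 118 growth rings.
118 − 6 false = 112 true growth rings after the insect-defoliation signature.
The growth ring at the bark edge is 2005 CE, so the insect-defoliation signature dates to 2005 − 112 = 1893 CE.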